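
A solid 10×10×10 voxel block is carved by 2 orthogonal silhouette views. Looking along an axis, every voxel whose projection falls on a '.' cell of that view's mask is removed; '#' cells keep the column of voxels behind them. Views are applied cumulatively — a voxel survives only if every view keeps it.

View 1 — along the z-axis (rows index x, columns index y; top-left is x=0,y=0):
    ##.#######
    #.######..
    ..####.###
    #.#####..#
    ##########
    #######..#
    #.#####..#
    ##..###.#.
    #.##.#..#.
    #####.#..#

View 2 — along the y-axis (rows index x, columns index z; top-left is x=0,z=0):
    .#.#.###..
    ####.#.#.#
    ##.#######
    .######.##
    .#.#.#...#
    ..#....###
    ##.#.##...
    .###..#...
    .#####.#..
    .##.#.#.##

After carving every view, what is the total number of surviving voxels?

|visual hull| = 416

initial block: 10^3 = 1000
step 1: project along z, AND mask (73/100) → |grid| = 730
step 2: project along y, AND mask (58/100) → |grid| = 416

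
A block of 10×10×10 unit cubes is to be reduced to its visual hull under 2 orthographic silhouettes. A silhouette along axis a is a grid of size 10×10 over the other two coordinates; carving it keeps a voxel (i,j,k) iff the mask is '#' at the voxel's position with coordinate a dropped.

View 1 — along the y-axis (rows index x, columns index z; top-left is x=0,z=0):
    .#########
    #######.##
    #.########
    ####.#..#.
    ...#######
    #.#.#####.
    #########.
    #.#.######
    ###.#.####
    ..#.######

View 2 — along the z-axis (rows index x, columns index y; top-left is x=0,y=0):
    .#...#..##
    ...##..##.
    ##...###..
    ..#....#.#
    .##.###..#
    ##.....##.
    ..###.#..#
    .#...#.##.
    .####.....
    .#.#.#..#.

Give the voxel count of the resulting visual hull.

voxel count = 342

start: 10×10×10 = 1000 voxels
step 1: project along y, AND mask (79/100) → |grid| = 790
step 2: project along z, AND mask (43/100) → |grid| = 342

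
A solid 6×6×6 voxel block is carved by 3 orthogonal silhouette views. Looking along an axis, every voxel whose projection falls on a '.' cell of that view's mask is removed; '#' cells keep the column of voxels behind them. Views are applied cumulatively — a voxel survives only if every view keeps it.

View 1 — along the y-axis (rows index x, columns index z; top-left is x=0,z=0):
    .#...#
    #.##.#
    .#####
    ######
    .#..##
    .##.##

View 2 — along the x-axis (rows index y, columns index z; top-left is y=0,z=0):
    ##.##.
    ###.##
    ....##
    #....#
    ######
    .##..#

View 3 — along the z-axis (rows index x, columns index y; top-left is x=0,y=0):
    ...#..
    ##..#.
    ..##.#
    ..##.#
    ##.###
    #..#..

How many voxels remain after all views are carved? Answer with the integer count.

start: 6×6×6 = 216 voxels
[1] y-view keeps 24 columns → grid now 144
[2] x-view keeps 22 columns → grid now 92
[3] z-view keeps 17 columns → grid now 37

37 voxels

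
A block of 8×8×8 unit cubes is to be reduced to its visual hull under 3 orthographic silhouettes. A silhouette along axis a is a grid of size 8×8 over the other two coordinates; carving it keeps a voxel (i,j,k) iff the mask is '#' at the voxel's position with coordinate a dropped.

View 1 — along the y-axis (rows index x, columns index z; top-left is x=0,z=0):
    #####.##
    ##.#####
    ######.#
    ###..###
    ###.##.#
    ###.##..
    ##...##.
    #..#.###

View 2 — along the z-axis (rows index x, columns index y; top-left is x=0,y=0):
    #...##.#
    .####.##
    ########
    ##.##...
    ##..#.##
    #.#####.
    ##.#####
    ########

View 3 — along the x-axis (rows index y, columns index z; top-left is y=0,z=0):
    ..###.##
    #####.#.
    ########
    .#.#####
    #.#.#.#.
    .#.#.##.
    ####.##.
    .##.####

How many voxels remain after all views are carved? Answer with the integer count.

start: 8×8×8 = 512 voxels
  1. axis=1 (XZ plane), |mask|=47  ⇒  voxels=376
  2. axis=2 (XY plane), |mask|=48  ⇒  voxels=278
  3. axis=0 (YZ plane), |mask|=45  ⇒  voxels=183

183 voxels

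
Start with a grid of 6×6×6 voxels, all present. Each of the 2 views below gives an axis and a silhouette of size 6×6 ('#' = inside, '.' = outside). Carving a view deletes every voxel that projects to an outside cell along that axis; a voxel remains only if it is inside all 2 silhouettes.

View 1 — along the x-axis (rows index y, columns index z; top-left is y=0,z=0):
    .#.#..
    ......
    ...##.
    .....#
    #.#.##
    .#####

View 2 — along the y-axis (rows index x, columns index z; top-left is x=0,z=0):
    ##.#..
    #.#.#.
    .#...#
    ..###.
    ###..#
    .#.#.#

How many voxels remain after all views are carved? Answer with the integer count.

start: 6×6×6 = 216 voxels
  1. axis=0 (YZ plane), |mask|=14  ⇒  voxels=84
  2. axis=1 (XZ plane), |mask|=18  ⇒  voxels=41

voxel count = 41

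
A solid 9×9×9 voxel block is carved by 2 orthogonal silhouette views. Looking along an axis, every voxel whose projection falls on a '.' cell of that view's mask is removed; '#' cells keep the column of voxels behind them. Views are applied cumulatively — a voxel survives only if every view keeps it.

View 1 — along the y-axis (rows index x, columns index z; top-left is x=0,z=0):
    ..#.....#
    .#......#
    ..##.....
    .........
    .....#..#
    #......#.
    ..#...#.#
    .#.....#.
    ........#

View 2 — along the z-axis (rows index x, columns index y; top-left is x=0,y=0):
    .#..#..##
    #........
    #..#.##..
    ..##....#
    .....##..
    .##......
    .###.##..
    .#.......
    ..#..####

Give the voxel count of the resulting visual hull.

start: 9×9×9 = 729 voxels
  1. axis=1 (XZ plane), |mask|=16  ⇒  voxels=144
  2. axis=2 (XY plane), |mask|=27  ⇒  voxels=48

remaining voxels: 48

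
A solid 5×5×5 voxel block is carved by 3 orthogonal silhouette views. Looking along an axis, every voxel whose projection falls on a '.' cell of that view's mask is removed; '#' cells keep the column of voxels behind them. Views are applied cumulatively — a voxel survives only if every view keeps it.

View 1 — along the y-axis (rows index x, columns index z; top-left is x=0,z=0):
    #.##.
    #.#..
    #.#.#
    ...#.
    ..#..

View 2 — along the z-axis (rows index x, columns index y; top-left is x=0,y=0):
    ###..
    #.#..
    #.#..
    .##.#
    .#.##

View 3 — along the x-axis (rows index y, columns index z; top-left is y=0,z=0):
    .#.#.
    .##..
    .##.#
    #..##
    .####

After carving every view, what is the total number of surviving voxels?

initial block: 5^3 = 125
[1] y-view keeps 10 columns → grid now 50
[2] z-view keeps 13 columns → grid now 25
[3] x-view keeps 14 columns → grid now 9

|visual hull| = 9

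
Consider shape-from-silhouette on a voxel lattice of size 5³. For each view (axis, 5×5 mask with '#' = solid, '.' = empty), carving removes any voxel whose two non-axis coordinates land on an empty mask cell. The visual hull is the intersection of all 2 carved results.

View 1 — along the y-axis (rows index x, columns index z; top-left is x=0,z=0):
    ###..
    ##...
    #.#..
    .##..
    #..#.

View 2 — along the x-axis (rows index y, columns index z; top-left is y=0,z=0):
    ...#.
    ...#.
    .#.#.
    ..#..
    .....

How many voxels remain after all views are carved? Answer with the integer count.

remaining voxels: 9

before carving: 125 voxels (5×5×5)
  1. axis=1 (XZ plane), |mask|=11  ⇒  voxels=55
  2. axis=0 (YZ plane), |mask|=5  ⇒  voxels=9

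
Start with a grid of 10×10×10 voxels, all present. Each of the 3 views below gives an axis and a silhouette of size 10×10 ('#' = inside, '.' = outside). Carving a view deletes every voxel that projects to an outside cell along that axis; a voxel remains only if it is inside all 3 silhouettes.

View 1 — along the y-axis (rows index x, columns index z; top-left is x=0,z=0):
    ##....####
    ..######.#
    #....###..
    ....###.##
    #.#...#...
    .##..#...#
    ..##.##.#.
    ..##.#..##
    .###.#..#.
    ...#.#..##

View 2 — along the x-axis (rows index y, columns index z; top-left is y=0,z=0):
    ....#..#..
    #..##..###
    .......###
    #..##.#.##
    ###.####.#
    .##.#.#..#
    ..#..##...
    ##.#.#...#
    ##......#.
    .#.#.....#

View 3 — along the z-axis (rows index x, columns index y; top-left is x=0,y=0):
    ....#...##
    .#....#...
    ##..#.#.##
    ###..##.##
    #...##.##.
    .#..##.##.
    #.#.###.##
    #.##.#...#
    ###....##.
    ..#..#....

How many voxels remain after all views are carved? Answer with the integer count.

full grid |V| = 1000
step 1: project along y, AND mask (48/100) → |grid| = 480
step 2: project along x, AND mask (44/100) → |grid| = 204
step 3: project along z, AND mask (47/100) → |grid| = 90

90 voxels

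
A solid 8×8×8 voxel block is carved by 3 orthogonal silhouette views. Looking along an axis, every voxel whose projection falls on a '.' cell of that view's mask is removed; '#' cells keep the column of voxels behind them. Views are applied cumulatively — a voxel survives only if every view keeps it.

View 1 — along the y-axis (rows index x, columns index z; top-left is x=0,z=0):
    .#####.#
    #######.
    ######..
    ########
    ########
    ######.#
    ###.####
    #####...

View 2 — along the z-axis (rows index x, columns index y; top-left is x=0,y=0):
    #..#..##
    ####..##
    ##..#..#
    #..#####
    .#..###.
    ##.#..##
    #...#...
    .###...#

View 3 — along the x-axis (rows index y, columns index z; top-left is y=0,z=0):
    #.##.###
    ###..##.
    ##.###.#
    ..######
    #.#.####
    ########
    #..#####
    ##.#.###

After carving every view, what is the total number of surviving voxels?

full grid |V| = 512
  1. axis=1 (XZ plane), |mask|=54  ⇒  voxels=432
  2. axis=2 (XY plane), |mask|=35  ⇒  voxels=239
  3. axis=0 (YZ plane), |mask|=49  ⇒  voxels=174

174 voxels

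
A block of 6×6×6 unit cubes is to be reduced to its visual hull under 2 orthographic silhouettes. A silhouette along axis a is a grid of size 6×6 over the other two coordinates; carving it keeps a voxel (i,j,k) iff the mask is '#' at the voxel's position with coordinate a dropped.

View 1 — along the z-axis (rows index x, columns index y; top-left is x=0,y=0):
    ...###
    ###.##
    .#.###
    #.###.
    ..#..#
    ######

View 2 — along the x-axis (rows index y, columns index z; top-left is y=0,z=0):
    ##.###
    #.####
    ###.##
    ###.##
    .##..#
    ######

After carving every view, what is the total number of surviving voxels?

remaining voxels: 115

full grid |V| = 216
carve view 1 (along z, XY-mask fill 24/36): 144 voxels remain
carve view 2 (along x, YZ-mask fill 29/36): 115 voxels remain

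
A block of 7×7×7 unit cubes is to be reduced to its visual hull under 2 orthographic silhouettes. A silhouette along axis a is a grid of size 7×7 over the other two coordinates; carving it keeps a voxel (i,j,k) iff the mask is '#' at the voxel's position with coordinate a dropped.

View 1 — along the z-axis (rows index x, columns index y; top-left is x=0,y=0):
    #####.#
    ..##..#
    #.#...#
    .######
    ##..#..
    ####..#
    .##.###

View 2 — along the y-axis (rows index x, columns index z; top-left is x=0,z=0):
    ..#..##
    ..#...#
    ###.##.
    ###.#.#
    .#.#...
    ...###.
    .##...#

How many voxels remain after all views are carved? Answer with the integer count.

initial block: 7^3 = 343
step 1: project along z, AND mask (31/49) → |grid| = 217
step 2: project along y, AND mask (23/49) → |grid| = 105

|visual hull| = 105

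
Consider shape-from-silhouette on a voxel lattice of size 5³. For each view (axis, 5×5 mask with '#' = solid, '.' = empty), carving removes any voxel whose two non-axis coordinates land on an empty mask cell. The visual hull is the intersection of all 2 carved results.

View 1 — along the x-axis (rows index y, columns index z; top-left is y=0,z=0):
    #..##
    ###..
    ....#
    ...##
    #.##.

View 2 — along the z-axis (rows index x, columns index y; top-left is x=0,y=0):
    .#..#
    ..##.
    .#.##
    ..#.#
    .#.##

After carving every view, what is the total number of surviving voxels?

voxel count = 29

full grid |V| = 125
  1. axis=0 (YZ plane), |mask|=12  ⇒  voxels=60
  2. axis=2 (XY plane), |mask|=12  ⇒  voxels=29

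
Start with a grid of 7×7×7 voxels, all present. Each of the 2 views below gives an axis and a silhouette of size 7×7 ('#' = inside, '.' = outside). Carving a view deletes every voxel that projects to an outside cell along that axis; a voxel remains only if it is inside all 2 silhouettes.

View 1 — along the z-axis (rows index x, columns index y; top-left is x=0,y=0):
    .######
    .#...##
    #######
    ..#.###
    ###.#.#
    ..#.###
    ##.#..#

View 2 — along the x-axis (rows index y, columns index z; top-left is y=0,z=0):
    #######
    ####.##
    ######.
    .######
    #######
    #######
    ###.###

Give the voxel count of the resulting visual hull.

start: 7×7×7 = 343 voxels
  1. axis=2 (XY plane), |mask|=33  ⇒  voxels=231
  2. axis=0 (YZ plane), |mask|=45  ⇒  voxels=211

|visual hull| = 211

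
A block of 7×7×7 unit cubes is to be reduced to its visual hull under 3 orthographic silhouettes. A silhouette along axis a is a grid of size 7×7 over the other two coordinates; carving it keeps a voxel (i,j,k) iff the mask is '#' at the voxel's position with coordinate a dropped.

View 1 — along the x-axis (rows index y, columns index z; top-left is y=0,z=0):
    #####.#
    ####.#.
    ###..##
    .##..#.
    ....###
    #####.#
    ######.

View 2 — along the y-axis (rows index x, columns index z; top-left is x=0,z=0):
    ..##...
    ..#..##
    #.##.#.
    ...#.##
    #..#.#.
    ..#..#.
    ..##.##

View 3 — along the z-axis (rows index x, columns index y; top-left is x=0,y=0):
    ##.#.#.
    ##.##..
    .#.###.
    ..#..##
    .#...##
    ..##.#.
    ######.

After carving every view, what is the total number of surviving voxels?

voxel count = 60

before carving: 343 voxels (7×7×7)
V1 x: intersect with YZ mask (34 set) -- 238 left
V2 y: intersect with XZ mask (21 set) -- 102 left
V3 z: intersect with XY mask (27 set) -- 60 left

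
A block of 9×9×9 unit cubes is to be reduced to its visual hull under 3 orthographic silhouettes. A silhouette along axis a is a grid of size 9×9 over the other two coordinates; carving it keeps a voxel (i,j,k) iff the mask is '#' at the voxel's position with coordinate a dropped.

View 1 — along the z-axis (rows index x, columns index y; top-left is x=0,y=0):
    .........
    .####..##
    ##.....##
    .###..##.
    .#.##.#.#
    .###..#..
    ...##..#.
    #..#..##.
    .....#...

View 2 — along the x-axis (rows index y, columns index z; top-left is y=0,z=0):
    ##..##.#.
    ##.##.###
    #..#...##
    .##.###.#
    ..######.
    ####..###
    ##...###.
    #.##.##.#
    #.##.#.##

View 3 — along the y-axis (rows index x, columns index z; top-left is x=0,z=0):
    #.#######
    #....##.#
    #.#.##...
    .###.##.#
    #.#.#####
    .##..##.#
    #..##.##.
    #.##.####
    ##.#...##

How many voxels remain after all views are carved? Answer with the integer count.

114 voxels

start: 9×9×9 = 729 voxels
  1. axis=2 (XY plane), |mask|=32  ⇒  voxels=288
  2. axis=0 (YZ plane), |mask|=52  ⇒  voxels=186
  3. axis=1 (XZ plane), |mask|=51  ⇒  voxels=114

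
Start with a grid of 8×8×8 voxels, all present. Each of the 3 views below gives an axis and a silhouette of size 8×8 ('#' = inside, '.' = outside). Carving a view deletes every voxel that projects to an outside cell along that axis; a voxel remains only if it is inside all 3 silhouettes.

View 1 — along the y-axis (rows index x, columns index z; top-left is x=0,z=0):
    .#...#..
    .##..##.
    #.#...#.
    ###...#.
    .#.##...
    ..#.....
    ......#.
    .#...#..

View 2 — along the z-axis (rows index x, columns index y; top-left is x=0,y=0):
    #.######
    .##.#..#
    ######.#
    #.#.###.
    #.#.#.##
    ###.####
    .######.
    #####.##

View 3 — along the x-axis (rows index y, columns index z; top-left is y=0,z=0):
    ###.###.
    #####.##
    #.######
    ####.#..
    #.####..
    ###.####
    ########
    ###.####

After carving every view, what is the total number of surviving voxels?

93 voxels

start: 8×8×8 = 512 voxels
[1] y-view keeps 20 columns → grid now 160
[2] z-view keeps 48 columns → grid now 113
[3] x-view keeps 52 columns → grid now 93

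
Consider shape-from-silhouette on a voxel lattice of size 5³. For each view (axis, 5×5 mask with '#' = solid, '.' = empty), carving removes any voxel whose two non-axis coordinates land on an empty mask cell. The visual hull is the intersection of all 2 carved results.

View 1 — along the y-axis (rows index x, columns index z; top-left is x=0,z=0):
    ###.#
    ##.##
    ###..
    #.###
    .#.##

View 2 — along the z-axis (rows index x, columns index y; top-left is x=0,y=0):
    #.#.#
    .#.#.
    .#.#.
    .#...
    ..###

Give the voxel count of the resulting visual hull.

39 voxels

before carving: 125 voxels (5×5×5)
  1. axis=1 (XZ plane), |mask|=18  ⇒  voxels=90
  2. axis=2 (XY plane), |mask|=11  ⇒  voxels=39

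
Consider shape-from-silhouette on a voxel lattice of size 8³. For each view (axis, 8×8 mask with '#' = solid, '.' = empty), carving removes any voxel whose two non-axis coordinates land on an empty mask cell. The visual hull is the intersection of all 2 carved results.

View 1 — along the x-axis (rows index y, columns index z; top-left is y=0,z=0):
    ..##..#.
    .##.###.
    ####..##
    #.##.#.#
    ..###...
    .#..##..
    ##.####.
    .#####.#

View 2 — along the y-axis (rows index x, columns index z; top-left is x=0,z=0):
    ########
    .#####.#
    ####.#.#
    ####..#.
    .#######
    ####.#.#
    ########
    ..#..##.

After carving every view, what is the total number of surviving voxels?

start: 8×8×8 = 512 voxels
carve view 1 (along x, YZ-mask fill 37/64): 296 voxels remain
carve view 2 (along y, XZ-mask fill 49/64): 233 voxels remain

|visual hull| = 233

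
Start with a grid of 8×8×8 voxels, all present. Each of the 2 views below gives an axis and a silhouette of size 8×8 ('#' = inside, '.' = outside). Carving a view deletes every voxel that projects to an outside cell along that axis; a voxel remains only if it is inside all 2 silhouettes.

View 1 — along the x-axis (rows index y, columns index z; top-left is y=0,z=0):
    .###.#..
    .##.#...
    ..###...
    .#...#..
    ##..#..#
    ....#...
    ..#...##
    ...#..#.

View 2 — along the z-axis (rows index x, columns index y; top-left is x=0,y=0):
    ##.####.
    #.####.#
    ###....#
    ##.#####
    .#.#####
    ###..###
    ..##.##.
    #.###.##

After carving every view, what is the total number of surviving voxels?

voxel count = 122

full grid |V| = 512
[1] x-view keeps 22 columns → grid now 176
[2] z-view keeps 45 columns → grid now 122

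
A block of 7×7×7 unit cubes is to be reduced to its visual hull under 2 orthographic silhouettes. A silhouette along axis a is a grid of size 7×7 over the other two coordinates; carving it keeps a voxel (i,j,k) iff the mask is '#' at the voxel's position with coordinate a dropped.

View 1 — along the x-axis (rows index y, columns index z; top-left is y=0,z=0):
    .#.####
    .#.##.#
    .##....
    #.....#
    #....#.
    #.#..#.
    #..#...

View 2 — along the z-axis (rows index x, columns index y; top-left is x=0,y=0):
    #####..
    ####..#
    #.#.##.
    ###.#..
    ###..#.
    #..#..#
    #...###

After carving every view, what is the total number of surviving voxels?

full grid |V| = 343
  1. axis=0 (YZ plane), |mask|=20  ⇒  voxels=140
  2. axis=2 (XY plane), |mask|=29  ⇒  voxels=90

90 voxels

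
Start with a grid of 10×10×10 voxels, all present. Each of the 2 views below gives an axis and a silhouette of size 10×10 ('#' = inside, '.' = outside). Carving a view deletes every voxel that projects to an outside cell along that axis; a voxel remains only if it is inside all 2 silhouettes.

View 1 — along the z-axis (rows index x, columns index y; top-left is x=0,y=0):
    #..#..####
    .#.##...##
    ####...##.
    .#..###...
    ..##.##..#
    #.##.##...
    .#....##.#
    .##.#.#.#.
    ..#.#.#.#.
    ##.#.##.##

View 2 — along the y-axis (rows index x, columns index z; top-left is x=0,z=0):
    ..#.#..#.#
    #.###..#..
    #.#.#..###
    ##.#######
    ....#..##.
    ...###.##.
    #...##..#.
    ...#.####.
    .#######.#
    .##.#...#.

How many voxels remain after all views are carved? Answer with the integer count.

start: 10×10×10 = 1000 voxels
carve view 1 (along z, XY-mask fill 51/100): 510 voxels remain
carve view 2 (along y, XZ-mask fill 53/100): 262 voxels remain

|visual hull| = 262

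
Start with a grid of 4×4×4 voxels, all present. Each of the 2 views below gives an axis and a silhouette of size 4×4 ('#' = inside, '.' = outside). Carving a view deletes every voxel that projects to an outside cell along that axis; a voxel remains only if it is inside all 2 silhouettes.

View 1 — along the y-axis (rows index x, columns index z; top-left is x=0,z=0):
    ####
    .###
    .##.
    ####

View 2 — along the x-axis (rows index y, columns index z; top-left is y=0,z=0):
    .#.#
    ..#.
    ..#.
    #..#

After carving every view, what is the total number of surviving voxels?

remaining voxels: 20

initial block: 4^3 = 64
after view 1 [y-axis, 13 of 16 cells solid] → remaining = 52
after view 2 [x-axis, 6 of 16 cells solid] → remaining = 20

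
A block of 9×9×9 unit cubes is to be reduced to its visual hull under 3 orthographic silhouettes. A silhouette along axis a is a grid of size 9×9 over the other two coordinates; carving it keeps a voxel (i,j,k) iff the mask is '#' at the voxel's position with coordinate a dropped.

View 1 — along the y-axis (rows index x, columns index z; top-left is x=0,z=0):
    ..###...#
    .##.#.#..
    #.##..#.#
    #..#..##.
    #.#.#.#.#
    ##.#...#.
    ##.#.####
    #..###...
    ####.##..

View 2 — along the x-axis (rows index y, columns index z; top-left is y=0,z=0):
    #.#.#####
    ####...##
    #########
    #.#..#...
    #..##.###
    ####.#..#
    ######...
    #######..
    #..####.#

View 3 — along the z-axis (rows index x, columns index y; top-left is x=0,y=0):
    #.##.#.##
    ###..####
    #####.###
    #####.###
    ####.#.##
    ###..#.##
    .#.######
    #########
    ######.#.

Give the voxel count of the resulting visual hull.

start: 9×9×9 = 729 voxels
[1] y-view keeps 43 columns → grid now 387
[2] x-view keeps 56 columns → grid now 278
[3] z-view keeps 65 columns → grid now 225

remaining voxels: 225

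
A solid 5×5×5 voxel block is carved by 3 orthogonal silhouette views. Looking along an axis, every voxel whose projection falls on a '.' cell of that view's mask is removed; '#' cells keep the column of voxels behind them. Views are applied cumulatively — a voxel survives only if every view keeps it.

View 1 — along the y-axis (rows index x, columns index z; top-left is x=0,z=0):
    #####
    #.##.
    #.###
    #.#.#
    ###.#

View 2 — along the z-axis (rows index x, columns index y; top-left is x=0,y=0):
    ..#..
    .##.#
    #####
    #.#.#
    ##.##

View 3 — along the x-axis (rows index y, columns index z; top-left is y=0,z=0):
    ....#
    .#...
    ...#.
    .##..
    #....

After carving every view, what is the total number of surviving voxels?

start: 5×5×5 = 125 voxels
carve view 1 (along y, XZ-mask fill 19/25): 95 voxels remain
carve view 2 (along z, XY-mask fill 16/25): 59 voxels remain
carve view 3 (along x, YZ-mask fill 6/25): 14 voxels remain

remaining voxels: 14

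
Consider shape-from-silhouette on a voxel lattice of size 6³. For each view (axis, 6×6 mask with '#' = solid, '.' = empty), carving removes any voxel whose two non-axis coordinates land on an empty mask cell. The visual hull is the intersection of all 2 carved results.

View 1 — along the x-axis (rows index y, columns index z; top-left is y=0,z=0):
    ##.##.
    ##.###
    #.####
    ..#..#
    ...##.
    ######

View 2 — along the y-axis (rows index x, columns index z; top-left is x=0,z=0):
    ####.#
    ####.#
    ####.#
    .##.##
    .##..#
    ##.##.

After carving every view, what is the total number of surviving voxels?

|visual hull| = 99

before carving: 216 voxels (6×6×6)
after view 1 [x-axis, 24 of 36 cells solid] → remaining = 144
after view 2 [y-axis, 26 of 36 cells solid] → remaining = 99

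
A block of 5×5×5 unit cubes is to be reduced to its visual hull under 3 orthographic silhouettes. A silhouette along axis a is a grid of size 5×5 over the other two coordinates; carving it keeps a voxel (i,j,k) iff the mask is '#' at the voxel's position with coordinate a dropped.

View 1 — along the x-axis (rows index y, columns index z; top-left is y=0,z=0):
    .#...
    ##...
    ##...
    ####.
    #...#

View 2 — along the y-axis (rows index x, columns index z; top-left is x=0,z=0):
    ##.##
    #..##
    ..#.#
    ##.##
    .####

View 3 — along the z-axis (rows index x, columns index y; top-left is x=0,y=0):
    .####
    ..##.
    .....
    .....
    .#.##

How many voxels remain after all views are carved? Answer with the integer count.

full grid |V| = 125
after view 1 [x-axis, 11 of 25 cells solid] → remaining = 55
after view 2 [y-axis, 17 of 25 cells solid] → remaining = 35
after view 3 [z-axis, 9 of 25 cells solid] → remaining = 17

17 voxels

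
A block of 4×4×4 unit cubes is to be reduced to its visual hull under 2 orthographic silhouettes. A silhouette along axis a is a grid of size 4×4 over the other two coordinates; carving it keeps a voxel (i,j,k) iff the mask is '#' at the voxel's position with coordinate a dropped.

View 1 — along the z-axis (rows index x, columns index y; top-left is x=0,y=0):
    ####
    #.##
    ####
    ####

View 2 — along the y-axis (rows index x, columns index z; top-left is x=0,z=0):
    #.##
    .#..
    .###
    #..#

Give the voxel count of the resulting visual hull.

remaining voxels: 35

start: 4×4×4 = 64 voxels
[1] z-view keeps 15 columns → grid now 60
[2] y-view keeps 9 columns → grid now 35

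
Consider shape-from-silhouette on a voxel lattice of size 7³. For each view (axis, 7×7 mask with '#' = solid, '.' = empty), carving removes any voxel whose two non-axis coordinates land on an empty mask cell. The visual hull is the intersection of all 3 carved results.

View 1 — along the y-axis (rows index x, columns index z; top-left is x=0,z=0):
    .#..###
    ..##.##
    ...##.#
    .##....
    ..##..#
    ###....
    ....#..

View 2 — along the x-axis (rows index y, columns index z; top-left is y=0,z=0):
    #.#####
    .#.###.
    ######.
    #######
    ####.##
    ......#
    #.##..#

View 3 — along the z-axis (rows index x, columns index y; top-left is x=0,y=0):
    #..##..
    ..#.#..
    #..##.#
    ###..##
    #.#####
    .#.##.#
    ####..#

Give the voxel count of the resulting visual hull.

initial block: 7^3 = 343
after view 1 [y-axis, 20 of 49 cells solid] → remaining = 140
after view 2 [x-axis, 34 of 49 cells solid] → remaining = 97
after view 3 [z-axis, 29 of 49 cells solid] → remaining = 60

voxel count = 60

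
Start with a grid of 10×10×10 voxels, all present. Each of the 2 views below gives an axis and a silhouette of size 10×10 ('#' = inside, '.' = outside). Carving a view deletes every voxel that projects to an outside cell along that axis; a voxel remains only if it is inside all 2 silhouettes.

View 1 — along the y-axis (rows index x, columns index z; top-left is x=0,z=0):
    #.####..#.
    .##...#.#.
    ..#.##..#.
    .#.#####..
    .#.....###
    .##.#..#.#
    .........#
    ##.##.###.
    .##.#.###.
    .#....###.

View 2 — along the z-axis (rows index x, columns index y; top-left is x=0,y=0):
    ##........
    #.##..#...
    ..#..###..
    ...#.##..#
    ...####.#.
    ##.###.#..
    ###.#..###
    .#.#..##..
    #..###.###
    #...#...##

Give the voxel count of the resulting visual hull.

full grid |V| = 1000
V1 y: intersect with XZ mask (47 set) -- 470 left
V2 z: intersect with XY mask (47 set) -- 211 left

|visual hull| = 211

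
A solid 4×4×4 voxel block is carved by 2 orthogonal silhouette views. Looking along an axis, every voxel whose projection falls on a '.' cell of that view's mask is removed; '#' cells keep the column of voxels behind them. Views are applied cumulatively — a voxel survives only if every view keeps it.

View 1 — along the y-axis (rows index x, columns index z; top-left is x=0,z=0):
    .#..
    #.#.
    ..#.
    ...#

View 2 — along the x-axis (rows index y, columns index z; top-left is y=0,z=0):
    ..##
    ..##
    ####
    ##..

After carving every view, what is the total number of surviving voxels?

|visual hull| = 13

full grid |V| = 64
[1] y-view keeps 5 columns → grid now 20
[2] x-view keeps 10 columns → grid now 13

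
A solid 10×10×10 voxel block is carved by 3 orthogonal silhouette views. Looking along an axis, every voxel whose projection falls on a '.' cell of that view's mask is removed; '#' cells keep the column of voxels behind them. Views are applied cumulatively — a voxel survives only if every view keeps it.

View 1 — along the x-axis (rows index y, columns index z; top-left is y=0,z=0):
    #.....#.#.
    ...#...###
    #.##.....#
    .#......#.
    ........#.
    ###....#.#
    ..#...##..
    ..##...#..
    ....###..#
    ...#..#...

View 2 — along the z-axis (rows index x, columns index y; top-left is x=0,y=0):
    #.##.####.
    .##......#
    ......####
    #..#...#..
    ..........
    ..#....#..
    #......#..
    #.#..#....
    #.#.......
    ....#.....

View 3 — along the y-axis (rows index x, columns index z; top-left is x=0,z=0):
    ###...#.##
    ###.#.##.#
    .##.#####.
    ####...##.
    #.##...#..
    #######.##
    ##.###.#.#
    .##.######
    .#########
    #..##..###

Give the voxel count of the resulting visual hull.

62 voxels

before carving: 1000 voxels (10×10×10)
carve view 1 (along x, YZ-mask fill 31/100): 310 voxels remain
carve view 2 (along z, XY-mask fill 27/100): 87 voxels remain
carve view 3 (along y, XZ-mask fill 69/100): 62 voxels remain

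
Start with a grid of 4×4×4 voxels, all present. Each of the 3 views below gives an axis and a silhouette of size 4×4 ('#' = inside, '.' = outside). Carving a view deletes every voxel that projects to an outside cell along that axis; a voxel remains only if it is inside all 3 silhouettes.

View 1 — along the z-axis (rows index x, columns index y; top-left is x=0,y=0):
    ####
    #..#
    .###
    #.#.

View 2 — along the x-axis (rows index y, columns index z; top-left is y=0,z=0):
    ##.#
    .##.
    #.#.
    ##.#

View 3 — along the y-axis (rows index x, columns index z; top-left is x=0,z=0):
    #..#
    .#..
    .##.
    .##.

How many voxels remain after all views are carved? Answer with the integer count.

before carving: 64 voxels (4×4×4)
  1. axis=2 (XY plane), |mask|=11  ⇒  voxels=44
  2. axis=0 (YZ plane), |mask|=10  ⇒  voxels=28
  3. axis=1 (XZ plane), |mask|=7  ⇒  voxels=13

remaining voxels: 13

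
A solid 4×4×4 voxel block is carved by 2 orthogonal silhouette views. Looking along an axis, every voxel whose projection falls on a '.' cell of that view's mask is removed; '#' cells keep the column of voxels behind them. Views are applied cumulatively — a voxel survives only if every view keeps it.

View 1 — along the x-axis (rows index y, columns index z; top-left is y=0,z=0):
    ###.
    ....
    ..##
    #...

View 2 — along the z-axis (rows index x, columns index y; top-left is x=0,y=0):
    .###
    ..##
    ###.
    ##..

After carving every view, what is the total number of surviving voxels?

voxel count = 14

start: 4×4×4 = 64 voxels
carve view 1 (along x, YZ-mask fill 6/16): 24 voxels remain
carve view 2 (along z, XY-mask fill 10/16): 14 voxels remain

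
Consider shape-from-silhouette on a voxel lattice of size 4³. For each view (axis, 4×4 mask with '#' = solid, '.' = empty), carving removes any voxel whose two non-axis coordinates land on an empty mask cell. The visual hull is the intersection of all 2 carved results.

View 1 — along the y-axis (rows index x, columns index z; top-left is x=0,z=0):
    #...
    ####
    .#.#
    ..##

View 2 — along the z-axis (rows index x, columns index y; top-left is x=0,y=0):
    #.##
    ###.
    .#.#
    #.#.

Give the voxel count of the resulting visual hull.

23 voxels

before carving: 64 voxels (4×4×4)
carve view 1 (along y, XZ-mask fill 9/16): 36 voxels remain
carve view 2 (along z, XY-mask fill 10/16): 23 voxels remain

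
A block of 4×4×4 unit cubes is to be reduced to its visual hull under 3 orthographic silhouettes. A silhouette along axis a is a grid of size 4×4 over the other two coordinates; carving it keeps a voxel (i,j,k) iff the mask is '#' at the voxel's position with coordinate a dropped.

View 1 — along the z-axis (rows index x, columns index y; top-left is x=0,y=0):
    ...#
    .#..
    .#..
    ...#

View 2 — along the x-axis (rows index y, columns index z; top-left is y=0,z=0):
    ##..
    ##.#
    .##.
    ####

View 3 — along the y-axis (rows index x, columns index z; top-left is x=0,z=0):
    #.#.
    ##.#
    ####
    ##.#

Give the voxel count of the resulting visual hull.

remaining voxels: 11

initial block: 4^3 = 64
carve view 1 (along z, XY-mask fill 4/16): 16 voxels remain
carve view 2 (along x, YZ-mask fill 11/16): 14 voxels remain
carve view 3 (along y, XZ-mask fill 12/16): 11 voxels remain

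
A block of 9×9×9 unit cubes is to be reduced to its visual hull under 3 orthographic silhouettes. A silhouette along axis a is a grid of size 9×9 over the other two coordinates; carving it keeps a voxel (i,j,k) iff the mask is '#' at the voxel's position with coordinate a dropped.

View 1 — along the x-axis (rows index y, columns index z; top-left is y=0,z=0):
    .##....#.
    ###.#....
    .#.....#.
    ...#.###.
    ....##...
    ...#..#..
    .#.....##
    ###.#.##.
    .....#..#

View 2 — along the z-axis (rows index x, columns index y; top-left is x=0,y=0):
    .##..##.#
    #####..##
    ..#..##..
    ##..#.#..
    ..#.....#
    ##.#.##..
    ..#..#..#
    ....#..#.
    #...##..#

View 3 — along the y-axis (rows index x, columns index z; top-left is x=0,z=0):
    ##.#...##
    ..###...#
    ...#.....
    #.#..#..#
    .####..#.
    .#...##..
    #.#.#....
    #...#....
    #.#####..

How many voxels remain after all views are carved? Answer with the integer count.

initial block: 9^3 = 729
step 1: project along x, AND mask (28/81) → |grid| = 252
step 2: project along z, AND mask (35/81) → |grid| = 98
step 3: project along y, AND mask (33/81) → |grid| = 40

|visual hull| = 40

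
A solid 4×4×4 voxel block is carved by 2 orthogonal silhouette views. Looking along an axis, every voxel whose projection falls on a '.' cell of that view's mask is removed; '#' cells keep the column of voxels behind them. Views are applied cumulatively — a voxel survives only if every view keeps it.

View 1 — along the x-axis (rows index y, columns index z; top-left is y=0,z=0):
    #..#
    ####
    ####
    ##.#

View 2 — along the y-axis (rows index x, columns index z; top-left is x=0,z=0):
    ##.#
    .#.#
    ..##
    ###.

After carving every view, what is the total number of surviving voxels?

before carving: 64 voxels (4×4×4)
carve view 1 (along x, YZ-mask fill 13/16): 52 voxels remain
carve view 2 (along y, XZ-mask fill 10/16): 33 voxels remain

33 voxels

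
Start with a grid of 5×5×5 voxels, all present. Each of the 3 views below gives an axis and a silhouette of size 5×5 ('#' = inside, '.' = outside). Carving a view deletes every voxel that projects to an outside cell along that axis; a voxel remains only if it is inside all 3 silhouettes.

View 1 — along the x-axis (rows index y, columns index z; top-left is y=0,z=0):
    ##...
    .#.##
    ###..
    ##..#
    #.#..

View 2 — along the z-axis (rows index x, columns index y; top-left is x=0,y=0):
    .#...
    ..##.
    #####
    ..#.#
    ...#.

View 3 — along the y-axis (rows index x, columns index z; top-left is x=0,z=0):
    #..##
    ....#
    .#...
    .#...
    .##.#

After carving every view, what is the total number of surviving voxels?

remaining voxels: 10

full grid |V| = 125
[1] x-view keeps 13 columns → grid now 65
[2] z-view keeps 11 columns → grid now 30
[3] y-view keeps 9 columns → grid now 10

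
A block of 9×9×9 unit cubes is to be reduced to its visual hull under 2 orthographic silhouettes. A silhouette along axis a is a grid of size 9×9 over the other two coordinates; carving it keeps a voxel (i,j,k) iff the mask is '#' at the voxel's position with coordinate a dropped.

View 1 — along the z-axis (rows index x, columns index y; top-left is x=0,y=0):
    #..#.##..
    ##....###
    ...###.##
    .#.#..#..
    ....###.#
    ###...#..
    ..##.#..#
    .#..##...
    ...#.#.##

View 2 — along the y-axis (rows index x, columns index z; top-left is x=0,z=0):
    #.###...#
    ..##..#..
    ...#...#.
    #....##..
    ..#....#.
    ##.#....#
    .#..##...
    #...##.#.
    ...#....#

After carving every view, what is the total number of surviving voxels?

|visual hull| = 110

before carving: 729 voxels (9×9×9)
V1 z: intersect with XY mask (36 set) -- 324 left
V2 y: intersect with XZ mask (28 set) -- 110 left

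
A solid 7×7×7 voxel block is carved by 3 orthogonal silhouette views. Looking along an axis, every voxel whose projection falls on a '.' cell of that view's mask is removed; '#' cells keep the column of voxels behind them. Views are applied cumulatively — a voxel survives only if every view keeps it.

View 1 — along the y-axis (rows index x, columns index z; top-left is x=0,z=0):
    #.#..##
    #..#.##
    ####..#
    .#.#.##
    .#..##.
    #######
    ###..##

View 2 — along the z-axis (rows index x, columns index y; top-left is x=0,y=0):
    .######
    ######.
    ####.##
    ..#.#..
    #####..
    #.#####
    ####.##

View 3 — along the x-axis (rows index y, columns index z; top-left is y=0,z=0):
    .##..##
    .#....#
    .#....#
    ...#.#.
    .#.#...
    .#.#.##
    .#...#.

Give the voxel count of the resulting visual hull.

68 voxels

initial block: 7^3 = 343
[1] y-view keeps 32 columns → grid now 224
[2] z-view keeps 37 columns → grid now 173
[3] x-view keeps 18 columns → grid now 68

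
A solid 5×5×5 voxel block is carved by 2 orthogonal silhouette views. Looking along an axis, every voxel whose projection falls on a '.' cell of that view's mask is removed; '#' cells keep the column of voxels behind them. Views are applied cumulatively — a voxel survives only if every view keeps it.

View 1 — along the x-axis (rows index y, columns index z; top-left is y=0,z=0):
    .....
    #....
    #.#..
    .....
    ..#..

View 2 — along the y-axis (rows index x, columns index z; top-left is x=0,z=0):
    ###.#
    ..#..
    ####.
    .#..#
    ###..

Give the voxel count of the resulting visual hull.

|visual hull| = 14

before carving: 125 voxels (5×5×5)
[1] x-view keeps 4 columns → grid now 20
[2] y-view keeps 14 columns → grid now 14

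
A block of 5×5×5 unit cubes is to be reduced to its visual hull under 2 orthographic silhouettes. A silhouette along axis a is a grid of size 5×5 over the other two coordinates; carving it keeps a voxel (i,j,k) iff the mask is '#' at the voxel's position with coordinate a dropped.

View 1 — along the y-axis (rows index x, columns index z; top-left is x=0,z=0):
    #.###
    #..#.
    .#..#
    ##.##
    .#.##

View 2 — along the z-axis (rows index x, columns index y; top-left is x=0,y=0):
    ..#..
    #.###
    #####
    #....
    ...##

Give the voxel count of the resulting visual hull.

remaining voxels: 32

initial block: 5^3 = 125
step 1: project along y, AND mask (15/25) → |grid| = 75
step 2: project along z, AND mask (13/25) → |grid| = 32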